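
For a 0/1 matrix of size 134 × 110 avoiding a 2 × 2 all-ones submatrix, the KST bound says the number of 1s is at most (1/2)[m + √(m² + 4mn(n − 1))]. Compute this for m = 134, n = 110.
z(134, 110; 2, 2) ≤ (1/2)[134 + √(134² + 4·134·110·109)] = (1/2)[134 + √6444596] = 1336.3104

Kővári–Sós–Turán: let r_1, ..., r_134 be the row sums and z = Σ r_i the total number of 1s. Each pair of columns can share at most one row with both entries 1 (else a 2×2 all-ones block appears), so Σ_i C(r_i, 2) ≤ C(110, 2) = 5995. By convexity Σ_i C(r_i, 2) ≥ 134·C(z/134, 2) = z(z − 134)/(2·134), giving z² − 134z − 134·110·109 ≤ 0 and hence z ≤ (1/2)[134 + √(17956 + 4·1606660)] = (1/2)[134 + √6444596] ≈ (1/2)(134 + 2538.6209) = 1336.3104.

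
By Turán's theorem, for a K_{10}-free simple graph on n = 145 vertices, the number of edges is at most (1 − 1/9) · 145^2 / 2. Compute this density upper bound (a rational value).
Turán density bound = (8/9) · 145^2/2 = 84100/9 ≈ 9344.4444

Turán's theorem: ex(n, K_{r+1}) is achieved by the complete r-partite Turán graph T(n, r) with parts as balanced as possible, and is at most (1 − 1/r) · n^2/2. For r = 9, n = 145: the density bound is (8/9) · 21025/2 = 84100/9 ≈ 9344.4444. The integer-valued extremum is e(T(145, 9)) = 9344, which is strictly less than the density bound 84100/9 since 9 ∤ 145 (the parts of T(145, 9) cannot all be equal).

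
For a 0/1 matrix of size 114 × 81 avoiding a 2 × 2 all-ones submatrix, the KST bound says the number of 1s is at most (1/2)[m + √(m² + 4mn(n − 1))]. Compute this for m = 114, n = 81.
z(114, 81; 2, 2) ≤ (1/2)[114 + √(114² + 4·114·81·80)] = (1/2)[114 + √2967876] = 918.3762

Kővári–Sós–Turán: let r_1, ..., r_114 be the row sums and z = Σ r_i the total number of 1s. Each pair of columns can share at most one row with both entries 1 (else a 2×2 all-ones block appears), so Σ_i C(r_i, 2) ≤ C(81, 2) = 3240. By convexity Σ_i C(r_i, 2) ≥ 114·C(z/114, 2) = z(z − 114)/(2·114), giving z² − 114z − 114·81·80 ≤ 0 and hence z ≤ (1/2)[114 + √(12996 + 4·738720)] = (1/2)[114 + √2967876] ≈ (1/2)(114 + 1722.7524) = 918.3762.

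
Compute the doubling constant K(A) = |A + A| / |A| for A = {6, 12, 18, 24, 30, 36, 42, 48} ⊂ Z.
K = |A + A| / |A| = 15/8

Enumerate A + A = {a + b : a, b ∈ A}. With |A| = 8, there are |A|^2 = 64 ordered sum pairs; collecting distinct values, A + A = {12, 18, 24, 30, 36, 42, 48, 54, 60, 66, 72, 78, 84, 90, 96}, so |A + A| = 15. Thus K = 15/8. Here |A + A| = 2|A| − 1 = 15, the minimum possible — so K = 15/8 is minimal, which holds iff A is an arithmetic progression.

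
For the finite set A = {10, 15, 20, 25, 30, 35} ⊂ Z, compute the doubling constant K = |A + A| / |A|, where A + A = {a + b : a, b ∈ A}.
K = |A + A| / |A| = 11/6

Enumerate A + A = {a + b : a, b ∈ A}. With |A| = 6, there are |A|^2 = 36 ordered sum pairs; collecting distinct values, A + A = {20, 25, 30, 35, 40, 45, 50, 55, 60, 65, 70}, so |A + A| = 11. Thus K = 11/6. Here |A + A| = 2|A| − 1 = 11, the minimum possible — so K = 11/6 is minimal, which holds iff A is an arithmetic progression.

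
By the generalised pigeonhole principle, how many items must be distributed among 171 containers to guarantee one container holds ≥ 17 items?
n = (17 − 1)·171 + 1 = 2737

By the generalised pigeonhole principle, to guarantee some box contains ≥ r objects we need more than (r − 1) · k objects total. Threshold: n = (r − 1) · k + 1. With r = 17 and k = 171: n = 16 · 171 + 1 = 2736 + 1 = 2737. For n = 2736 = 16 · 171, we can put exactly 16 objects in every box, avoiding 17 in any single one — so 2737 is tight.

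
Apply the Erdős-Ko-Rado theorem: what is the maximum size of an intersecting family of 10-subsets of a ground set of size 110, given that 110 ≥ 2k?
max |F| = C(109, 9) = 4263421511271

Erdős-Ko-Rado (1961): when n ≥ 2k, max |F| = C(n−1, k−1). The bound is attained by the star {A : i ∈ A} for any fixed i ∈ [n]. Here C(110−1, 10−1) = C(109, 9) = 4263421511271.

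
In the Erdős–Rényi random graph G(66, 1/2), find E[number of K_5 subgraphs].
E[# K_5] = C(66, 5) · (1/2)^C(5, 2) = 8936928 / 2^10 = 279279/32 = 8727.46875

For each 5-subset S of vertices (there are C(66, 5) = 8936928 such S), let X_S = 1 if S induces a K_5 (all C(5, 2) = 10 edges present). Then P(X_S = 1) = (1/2)^10 = 1/1024. By linearity of expectation, E[# K_5] = C(66, 5) · (1/2)^10 = 8936928 / 1024 = 279279/32 = 8727.46875.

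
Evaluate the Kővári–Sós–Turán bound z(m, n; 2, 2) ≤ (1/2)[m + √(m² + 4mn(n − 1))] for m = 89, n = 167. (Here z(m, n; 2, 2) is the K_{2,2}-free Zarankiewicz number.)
z(89, 167; 2, 2) ≤ (1/2)[89 + √(89² + 4·89·167·166)] = (1/2)[89 + √9876953] = 1615.881

Kővári–Sós–Turán: let r_1, ..., r_89 be the row sums and z = Σ r_i the total number of 1s. Each pair of columns can share at most one row with both entries 1 (else a 2×2 all-ones block appears), so Σ_i C(r_i, 2) ≤ C(167, 2) = 13861. By convexity Σ_i C(r_i, 2) ≥ 89·C(z/89, 2) = z(z − 89)/(2·89), giving z² − 89z − 89·167·166 ≤ 0 and hence z ≤ (1/2)[89 + √(7921 + 4·2467258)] = (1/2)[89 + √9876953] ≈ (1/2)(89 + 3142.762) = 1615.881.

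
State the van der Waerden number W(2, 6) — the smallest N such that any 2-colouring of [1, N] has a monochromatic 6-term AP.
W(2, 6) = 1132

This is a classical value, W(2, 6) = 1132, established by combining an explicit 2-colouring of {1, ..., 1131} with no monochromatic 6-AP (giving the lower bound W(2, 6) > 1131) and a finite case analysis / exhaustive computer search showing every 2-colouring of {1, ..., 1132} has such an AP.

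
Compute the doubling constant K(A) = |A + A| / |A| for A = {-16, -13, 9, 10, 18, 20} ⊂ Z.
K = |A + A| / |A| = 21/6 = 7/2

Enumerate A + A = {a + b : a, b ∈ A}. With |A| = 6, there are |A|^2 = 36 ordered sum pairs; collecting distinct values, A + A = {-32, -29, -26, -7, -6, -4, -3, 2, 4, 5, 7, 18, 19, 20, 27, 28, 29, 30, 36, 38, 40}, so |A + A| = 21. Thus K = 21/6 = 7/2. For comparison, the minimum possible |A + A| over all 6-element sets is 2·6 − 1 = 11 (so min K = 11/6), attained only by arithmetic progressions.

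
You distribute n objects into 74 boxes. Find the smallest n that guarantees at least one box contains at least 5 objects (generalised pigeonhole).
n = (5 − 1)·74 + 1 = 297

By the generalised pigeonhole principle, to guarantee some box contains ≥ r objects we need more than (r − 1) · k objects total. Threshold: n = (r − 1) · k + 1. With r = 5 and k = 74: n = 4 · 74 + 1 = 296 + 1 = 297. For n = 296 = 4 · 74, we can put exactly 4 objects in every box, avoiding 5 in any single one — so 297 is tight.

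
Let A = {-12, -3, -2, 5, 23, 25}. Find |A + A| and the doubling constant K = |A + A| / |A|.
K = |A + A| / |A| = 21/6 = 7/2

Enumerate A + A = {a + b : a, b ∈ A}. With |A| = 6, there are |A|^2 = 36 ordered sum pairs; collecting distinct values, A + A = {-24, -15, -14, -7, -6, -5, -4, 2, 3, 10, 11, 13, 20, 21, 22, 23, 28, 30, 46, 48, 50}, so |A + A| = 21. Thus K = 21/6 = 7/2. For comparison, the minimum possible |A + A| over all 6-element sets is 2·6 − 1 = 11 (so min K = 11/6), attained only by arithmetic progressions.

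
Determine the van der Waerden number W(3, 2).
W(3, 2) = 3 + 1 = 4

A 2-term AP is any pair of integers, so a monochromatic 2-AP exists iff some colour is used at least twice. With 3 colours, the colouring i ↦ i on {1, ..., 3} uses each colour once, avoiding any monochromatic pair, so W(3, 2) > 3. For {1, ..., 4}, pigeonhole forces two integers of the same colour, which form a monochromatic 2-AP. Hence W(3, 2) = 4.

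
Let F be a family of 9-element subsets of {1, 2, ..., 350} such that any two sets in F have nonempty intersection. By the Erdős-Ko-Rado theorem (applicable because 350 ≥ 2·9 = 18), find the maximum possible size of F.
max |F| = C(349, 8) = 5034860994573081

The Erdős-Ko-Rado theorem states: for n ≥ 2k, an intersecting family of k-subsets of an n-element set has size at most C(n − 1, k − 1), with equality for 'star' families {A ⊆ [n] : |A| = k, i ∈ A} (fix an element i). For n = 350, k = 9: C(349, 8) = 5034860994573081.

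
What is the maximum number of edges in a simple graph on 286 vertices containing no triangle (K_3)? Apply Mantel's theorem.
ex(286, K_3) = ⌊286^2/4⌋ = 20449

Mantel (1907): a triangle-free graph on n vertices has at most ⌊n^2/4⌋ edges, with equality for the complete bipartite graph K_{⌊n/2⌋, ⌈n/2⌉}. For n = 286: ⌊286^2/4⌋ = ⌊81796/4⌋ = 20449. The extremal graph is K_{143, 143}, which has 143·143 = 20449 edges.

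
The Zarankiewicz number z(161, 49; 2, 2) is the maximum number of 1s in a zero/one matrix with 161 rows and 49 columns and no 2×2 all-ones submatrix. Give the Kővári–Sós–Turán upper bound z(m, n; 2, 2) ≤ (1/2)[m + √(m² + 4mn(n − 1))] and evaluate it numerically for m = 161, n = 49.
z(161, 49; 2, 2) ≤ (1/2)[161 + √(161² + 4·161·49·48)] = (1/2)[161 + √1540609] = 701.1064

Kővári–Sós–Turán: let r_1, ..., r_161 be the row sums and z = Σ r_i the total number of 1s. Each pair of columns can share at most one row with both entries 1 (else a 2×2 all-ones block appears), so Σ_i C(r_i, 2) ≤ C(49, 2) = 1176. By convexity Σ_i C(r_i, 2) ≥ 161·C(z/161, 2) = z(z − 161)/(2·161), giving z² − 161z − 161·49·48 ≤ 0 and hence z ≤ (1/2)[161 + √(25921 + 4·378672)] = (1/2)[161 + √1540609] ≈ (1/2)(161 + 1241.2127) = 701.1064.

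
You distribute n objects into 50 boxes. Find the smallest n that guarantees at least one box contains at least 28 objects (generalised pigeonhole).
n = (28 − 1)·50 + 1 = 1351

By the generalised pigeonhole principle, to guarantee some box contains ≥ r objects we need more than (r − 1) · k objects total. Threshold: n = (r − 1) · k + 1. With r = 28 and k = 50: n = 27 · 50 + 1 = 1350 + 1 = 1351. For n = 1350 = 27 · 50, we can put exactly 27 objects in every box, avoiding 28 in any single one — so 1351 is tight.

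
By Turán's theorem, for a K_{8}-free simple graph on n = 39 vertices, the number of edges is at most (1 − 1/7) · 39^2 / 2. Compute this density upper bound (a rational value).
Turán density bound = (6/7) · 39^2/2 = 4563/7 ≈ 651.8571

Turán's theorem: ex(n, K_{r+1}) is achieved by the complete r-partite Turán graph T(n, r) with parts as balanced as possible, and is at most (1 − 1/r) · n^2/2. For r = 7, n = 39: the density bound is (6/7) · 1521/2 = 4563/7 ≈ 651.8571. The integer-valued extremum is e(T(39, 7)) = 651, which is strictly less than the density bound 4563/7 since 7 ∤ 39 (the parts of T(39, 7) cannot all be equal).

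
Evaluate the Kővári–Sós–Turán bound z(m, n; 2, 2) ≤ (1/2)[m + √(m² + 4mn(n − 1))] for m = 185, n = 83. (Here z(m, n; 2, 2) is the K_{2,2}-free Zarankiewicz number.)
z(185, 83; 2, 2) ≤ (1/2)[185 + √(185² + 4·185·83·82)] = (1/2)[185 + √5070665] = 1218.4069

Kővári–Sós–Turán: let r_1, ..., r_185 be the row sums and z = Σ r_i the total number of 1s. Each pair of columns can share at most one row with both entries 1 (else a 2×2 all-ones block appears), so Σ_i C(r_i, 2) ≤ C(83, 2) = 3403. By convexity Σ_i C(r_i, 2) ≥ 185·C(z/185, 2) = z(z − 185)/(2·185), giving z² − 185z − 185·83·82 ≤ 0 and hence z ≤ (1/2)[185 + √(34225 + 4·1259110)] = (1/2)[185 + √5070665] ≈ (1/2)(185 + 2251.8137) = 1218.4069.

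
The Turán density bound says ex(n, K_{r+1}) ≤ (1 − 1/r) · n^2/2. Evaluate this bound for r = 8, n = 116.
Turán density bound = (7/8) · 116^2/2 = 5887

Turán's theorem: ex(n, K_{r+1}) is achieved by the complete r-partite Turán graph T(n, r) with parts as balanced as possible, and is at most (1 − 1/r) · n^2/2. For r = 8, n = 116: the density bound is (7/8) · 13456/2 = 5887. The integer-valued extremum is e(T(116, 8)) = 5886, which is strictly less than the density bound 5887 since 8 ∤ 116 (the parts of T(116, 8) cannot all be equal).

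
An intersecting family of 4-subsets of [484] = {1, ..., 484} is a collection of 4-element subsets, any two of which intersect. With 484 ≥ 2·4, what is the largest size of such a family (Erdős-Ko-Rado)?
max |F| = C(483, 3) = 18663281

The Erdős-Ko-Rado theorem states: for n ≥ 2k, an intersecting family of k-subsets of an n-element set has size at most C(n − 1, k − 1), with equality for 'star' families {A ⊆ [n] : |A| = k, i ∈ A} (fix an element i). For n = 484, k = 4: C(483, 3) = 18663281.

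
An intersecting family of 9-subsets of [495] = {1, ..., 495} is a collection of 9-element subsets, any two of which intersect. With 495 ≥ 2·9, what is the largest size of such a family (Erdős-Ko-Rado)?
max |F| = C(494, 8) = 83090938066459687

The Erdős-Ko-Rado theorem states: for n ≥ 2k, an intersecting family of k-subsets of an n-element set has size at most C(n − 1, k − 1), with equality for 'star' families {A ⊆ [n] : |A| = k, i ∈ A} (fix an element i). For n = 495, k = 9: C(494, 8) = 83090938066459687.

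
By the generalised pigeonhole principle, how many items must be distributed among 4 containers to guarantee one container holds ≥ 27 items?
n = (27 − 1)·4 + 1 = 105

By the generalised pigeonhole principle, to guarantee some box contains ≥ r objects we need more than (r − 1) · k objects total. Threshold: n = (r − 1) · k + 1. With r = 27 and k = 4: n = 26 · 4 + 1 = 104 + 1 = 105. For n = 104 = 26 · 4, we can put exactly 26 objects in every box, avoiding 27 in any single one — so 105 is tight.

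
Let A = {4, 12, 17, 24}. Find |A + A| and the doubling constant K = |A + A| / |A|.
K = |A + A| / |A| = 10/4 = 5/2

Enumerate A + A = {a + b : a, b ∈ A}. With |A| = 4, there are |A|^2 = 16 ordered sum pairs; collecting distinct values, A + A = {8, 16, 21, 24, 28, 29, 34, 36, 41, 48}, so |A + A| = 10. Thus K = 10/4 = 5/2. For comparison, the minimum possible |A + A| over all 4-element sets is 2·4 − 1 = 7 (so min K = 7/4), attained only by arithmetic progressions.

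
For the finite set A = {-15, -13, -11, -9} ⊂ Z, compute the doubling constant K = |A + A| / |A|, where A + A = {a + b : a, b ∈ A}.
K = |A + A| / |A| = 7/4

Enumerate A + A = {a + b : a, b ∈ A}. With |A| = 4, there are |A|^2 = 16 ordered sum pairs; collecting distinct values, A + A = {-30, -28, -26, -24, -22, -20, -18}, so |A + A| = 7. Thus K = 7/4. Here |A + A| = 2|A| − 1 = 7, the minimum possible — so K = 7/4 is minimal, which holds iff A is an arithmetic progression.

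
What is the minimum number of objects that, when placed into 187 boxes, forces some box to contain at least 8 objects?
n = (8 − 1)·187 + 1 = 1310

By the generalised pigeonhole principle, to guarantee some box contains ≥ r objects we need more than (r − 1) · k objects total. Threshold: n = (r − 1) · k + 1. With r = 8 and k = 187: n = 7 · 187 + 1 = 1309 + 1 = 1310. For n = 1309 = 7 · 187, we can put exactly 7 objects in every box, avoiding 8 in any single one — so 1310 is tight.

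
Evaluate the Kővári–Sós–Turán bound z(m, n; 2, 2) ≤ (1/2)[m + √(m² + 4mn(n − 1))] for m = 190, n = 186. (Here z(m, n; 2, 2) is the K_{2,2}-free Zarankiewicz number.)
z(190, 186; 2, 2) ≤ (1/2)[190 + √(190² + 4·190·186·185)] = (1/2)[190 + √26187700] = 2653.696

Kővári–Sós–Turán: let r_1, ..., r_190 be the row sums and z = Σ r_i the total number of 1s. Each pair of columns can share at most one row with both entries 1 (else a 2×2 all-ones block appears), so Σ_i C(r_i, 2) ≤ C(186, 2) = 17205. By convexity Σ_i C(r_i, 2) ≥ 190·C(z/190, 2) = z(z − 190)/(2·190), giving z² − 190z − 190·186·185 ≤ 0 and hence z ≤ (1/2)[190 + √(36100 + 4·6537900)] = (1/2)[190 + √26187700] ≈ (1/2)(190 + 5117.3919) = 2653.696.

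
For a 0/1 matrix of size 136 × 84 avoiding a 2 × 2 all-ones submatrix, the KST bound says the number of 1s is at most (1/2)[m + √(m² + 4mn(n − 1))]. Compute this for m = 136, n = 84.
z(136, 84; 2, 2) ≤ (1/2)[136 + √(136² + 4·136·84·83)] = (1/2)[136 + √3811264] = 1044.1229

Kővári–Sós–Turán: let r_1, ..., r_136 be the row sums and z = Σ r_i the total number of 1s. Each pair of columns can share at most one row with both entries 1 (else a 2×2 all-ones block appears), so Σ_i C(r_i, 2) ≤ C(84, 2) = 3486. By convexity Σ_i C(r_i, 2) ≥ 136·C(z/136, 2) = z(z − 136)/(2·136), giving z² − 136z − 136·84·83 ≤ 0 and hence z ≤ (1/2)[136 + √(18496 + 4·948192)] = (1/2)[136 + √3811264] ≈ (1/2)(136 + 1952.2459) = 1044.1229.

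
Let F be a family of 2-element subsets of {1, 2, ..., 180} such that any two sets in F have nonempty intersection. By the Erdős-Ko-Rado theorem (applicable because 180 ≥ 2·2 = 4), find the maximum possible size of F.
max |F| = C(179, 1) = 179

Erdős-Ko-Rado (1961): when n ≥ 2k, max |F| = C(n−1, k−1). The bound is attained by the star {A : i ∈ A} for any fixed i ∈ [n]. Here C(180−1, 2−1) = C(179, 1) = 179.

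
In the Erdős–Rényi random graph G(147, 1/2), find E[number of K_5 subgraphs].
E[# K_5] = C(147, 5) · (1/2)^C(5, 2) = 534017484 / 2^10 = 133504371/256 ≈ 521501.449219

For each 5-subset S of vertices (there are C(147, 5) = 534017484 such S), let X_S = 1 if S induces a K_5 (all C(5, 2) = 10 edges present). Then P(X_S = 1) = (1/2)^10 = 1/1024. By linearity of expectation, E[# K_5] = C(147, 5) · (1/2)^10 = 534017484 / 1024 = 133504371/256 ≈ 521501.449219.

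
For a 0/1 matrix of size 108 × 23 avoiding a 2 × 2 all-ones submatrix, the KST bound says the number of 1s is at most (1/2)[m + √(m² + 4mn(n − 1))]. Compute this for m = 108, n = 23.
z(108, 23; 2, 2) ≤ (1/2)[108 + √(108² + 4·108·23·22)] = (1/2)[108 + √230256] = 293.925

Kővári–Sós–Turán: let r_1, ..., r_108 be the row sums and z = Σ r_i the total number of 1s. Each pair of columns can share at most one row with both entries 1 (else a 2×2 all-ones block appears), so Σ_i C(r_i, 2) ≤ C(23, 2) = 253. By convexity Σ_i C(r_i, 2) ≥ 108·C(z/108, 2) = z(z − 108)/(2·108), giving z² − 108z − 108·23·22 ≤ 0 and hence z ≤ (1/2)[108 + √(11664 + 4·54648)] = (1/2)[108 + √230256] ≈ (1/2)(108 + 479.85) = 293.925.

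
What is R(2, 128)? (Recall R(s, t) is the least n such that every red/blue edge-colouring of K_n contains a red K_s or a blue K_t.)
R(2, 128) = 128

R(2, k) = k for all k ≥ 2: in a 2-colouring of K_k, either some edge is red (a red K_2) or all edges are blue (a blue K_k). And K_{127} coloured all-blue has no blue K_128, so R(2, 128) > 127. Hence R(2, 128) = 128.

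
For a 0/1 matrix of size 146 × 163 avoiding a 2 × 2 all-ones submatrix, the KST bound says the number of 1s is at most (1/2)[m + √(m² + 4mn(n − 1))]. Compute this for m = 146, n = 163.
z(146, 163; 2, 2) ≤ (1/2)[146 + √(146² + 4·146·163·162)] = (1/2)[146 + √15442420] = 2037.8422

Kővári–Sós–Turán: let r_1, ..., r_146 be the row sums and z = Σ r_i the total number of 1s. Each pair of columns can share at most one row with both entries 1 (else a 2×2 all-ones block appears), so Σ_i C(r_i, 2) ≤ C(163, 2) = 13203. By convexity Σ_i C(r_i, 2) ≥ 146·C(z/146, 2) = z(z − 146)/(2·146), giving z² − 146z − 146·163·162 ≤ 0 and hence z ≤ (1/2)[146 + √(21316 + 4·3855276)] = (1/2)[146 + √15442420] ≈ (1/2)(146 + 3929.6845) = 2037.8422.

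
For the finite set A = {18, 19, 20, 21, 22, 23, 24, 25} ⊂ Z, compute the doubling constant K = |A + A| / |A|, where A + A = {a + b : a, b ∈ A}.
K = |A + A| / |A| = 15/8

Enumerate A + A = {a + b : a, b ∈ A}. With |A| = 8, there are |A|^2 = 64 ordered sum pairs; collecting distinct values, A + A = {36, 37, 38, 39, 40, 41, 42, 43, 44, 45, 46, 47, 48, 49, 50}, so |A + A| = 15. Thus K = 15/8. Here |A + A| = 2|A| − 1 = 15, the minimum possible — so K = 15/8 is minimal, which holds iff A is an arithmetic progression.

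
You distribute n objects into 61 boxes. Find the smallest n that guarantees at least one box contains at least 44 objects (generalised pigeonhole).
n = (44 − 1)·61 + 1 = 2624

By the generalised pigeonhole principle, to guarantee some box contains ≥ r objects we need more than (r − 1) · k objects total. Threshold: n = (r − 1) · k + 1. With r = 44 and k = 61: n = 43 · 61 + 1 = 2623 + 1 = 2624. For n = 2623 = 43 · 61, we can put exactly 43 objects in every box, avoiding 44 in any single one — so 2624 is tight.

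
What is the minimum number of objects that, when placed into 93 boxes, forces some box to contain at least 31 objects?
n = (31 − 1)·93 + 1 = 2791

By the generalised pigeonhole principle, to guarantee some box contains ≥ r objects we need more than (r − 1) · k objects total. Threshold: n = (r − 1) · k + 1. With r = 31 and k = 93: n = 30 · 93 + 1 = 2790 + 1 = 2791. For n = 2790 = 30 · 93, we can put exactly 30 objects in every box, avoiding 31 in any single one — so 2791 is tight.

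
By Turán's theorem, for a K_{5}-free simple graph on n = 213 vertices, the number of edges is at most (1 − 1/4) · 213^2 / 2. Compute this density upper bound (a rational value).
Turán density bound = (3/4) · 213^2/2 = 136107/8 ≈ 17013.375

Turán's theorem: ex(n, K_{r+1}) is achieved by the complete r-partite Turán graph T(n, r) with parts as balanced as possible, and is at most (1 − 1/r) · n^2/2. For r = 4, n = 213: the density bound is (3/4) · 45369/2 = 136107/8 ≈ 17013.375. The integer-valued extremum is e(T(213, 4)) = 17013, which is strictly less than the density bound 136107/8 since 4 ∤ 213 (the parts of T(213, 4) cannot all be equal).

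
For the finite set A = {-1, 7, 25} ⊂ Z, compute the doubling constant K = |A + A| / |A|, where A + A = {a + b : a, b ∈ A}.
K = |A + A| / |A| = 6/3 = 2

Enumerate A + A = {a + b : a, b ∈ A}. With |A| = 3, there are |A|^2 = 9 ordered sum pairs; collecting distinct values, A + A = {-2, 6, 14, 24, 32, 50}, so |A + A| = 6. Thus K = 6/3 = 2. For comparison, the minimum possible |A + A| over all 3-element sets is 2·3 − 1 = 5 (so min K = 5/3), attained only by arithmetic progressions.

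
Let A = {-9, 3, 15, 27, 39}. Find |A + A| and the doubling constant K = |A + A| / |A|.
K = |A + A| / |A| = 9/5

Enumerate A + A = {a + b : a, b ∈ A}. With |A| = 5, there are |A|^2 = 25 ordered sum pairs; collecting distinct values, A + A = {-18, -6, 6, 18, 30, 42, 54, 66, 78}, so |A + A| = 9. Thus K = 9/5. Here |A + A| = 2|A| − 1 = 9, the minimum possible — so K = 9/5 is minimal, which holds iff A is an arithmetic progression.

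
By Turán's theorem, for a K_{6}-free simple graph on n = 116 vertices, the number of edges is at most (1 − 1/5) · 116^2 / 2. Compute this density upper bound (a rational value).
Turán density bound = (4/5) · 116^2/2 = 26912/5 ≈ 5382.4

Turán's theorem: ex(n, K_{r+1}) is achieved by the complete r-partite Turán graph T(n, r) with parts as balanced as possible, and is at most (1 − 1/r) · n^2/2. For r = 5, n = 116: the density bound is (4/5) · 13456/2 = 26912/5 ≈ 5382.4. The integer-valued extremum is e(T(116, 5)) = 5382, which is strictly less than the density bound 26912/5 since 5 ∤ 116 (the parts of T(116, 5) cannot all be equal).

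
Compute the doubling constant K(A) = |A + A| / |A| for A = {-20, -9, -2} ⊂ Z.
K = |A + A| / |A| = 6/3 = 2

Enumerate A + A = {a + b : a, b ∈ A}. With |A| = 3, there are |A|^2 = 9 ordered sum pairs; collecting distinct values, A + A = {-40, -29, -22, -18, -11, -4}, so |A + A| = 6. Thus K = 6/3 = 2. For comparison, the minimum possible |A + A| over all 3-element sets is 2·3 − 1 = 5 (so min K = 5/3), attained only by arithmetic progressions.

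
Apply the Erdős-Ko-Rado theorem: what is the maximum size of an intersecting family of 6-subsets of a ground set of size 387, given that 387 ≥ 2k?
max |F| = C(386, 5) = 69576110912

Erdős-Ko-Rado (1961): when n ≥ 2k, max |F| = C(n−1, k−1). The bound is attained by the star {A : i ∈ A} for any fixed i ∈ [n]. Here C(387−1, 6−1) = C(386, 5) = 69576110912.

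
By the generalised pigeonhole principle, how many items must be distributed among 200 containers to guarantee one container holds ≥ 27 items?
n = (27 − 1)·200 + 1 = 5201

By the generalised pigeonhole principle, to guarantee some box contains ≥ r objects we need more than (r − 1) · k objects total. Threshold: n = (r − 1) · k + 1. With r = 27 and k = 200: n = 26 · 200 + 1 = 5200 + 1 = 5201. For n = 5200 = 26 · 200, we can put exactly 26 objects in every box, avoiding 27 in any single one — so 5201 is tight.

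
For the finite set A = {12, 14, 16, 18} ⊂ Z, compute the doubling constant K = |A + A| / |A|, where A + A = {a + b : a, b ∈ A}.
K = |A + A| / |A| = 7/4

Enumerate A + A = {a + b : a, b ∈ A}. With |A| = 4, there are |A|^2 = 16 ordered sum pairs; collecting distinct values, A + A = {24, 26, 28, 30, 32, 34, 36}, so |A + A| = 7. Thus K = 7/4. Here |A + A| = 2|A| − 1 = 7, the minimum possible — so K = 7/4 is minimal, which holds iff A is an arithmetic progression.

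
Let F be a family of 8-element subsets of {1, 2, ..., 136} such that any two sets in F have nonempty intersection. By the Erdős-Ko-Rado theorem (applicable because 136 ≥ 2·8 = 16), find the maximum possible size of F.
max |F| = C(135, 7) = 138432467745

Erdős-Ko-Rado (1961): when n ≥ 2k, max |F| = C(n−1, k−1). The bound is attained by the star {A : i ∈ A} for any fixed i ∈ [n]. Here C(136−1, 8−1) = C(135, 7) = 138432467745.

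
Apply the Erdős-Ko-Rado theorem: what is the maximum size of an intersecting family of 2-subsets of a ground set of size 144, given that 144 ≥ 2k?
max |F| = C(143, 1) = 143

The Erdős-Ko-Rado theorem states: for n ≥ 2k, an intersecting family of k-subsets of an n-element set has size at most C(n − 1, k − 1), with equality for 'star' families {A ⊆ [n] : |A| = k, i ∈ A} (fix an element i). For n = 144, k = 2: C(143, 1) = 143.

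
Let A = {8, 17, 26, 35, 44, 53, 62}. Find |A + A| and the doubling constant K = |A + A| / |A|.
K = |A + A| / |A| = 13/7

Enumerate A + A = {a + b : a, b ∈ A}. With |A| = 7, there are |A|^2 = 49 ordered sum pairs; collecting distinct values, A + A = {16, 25, 34, 43, 52, 61, 70, 79, 88, 97, 106, 115, 124}, so |A + A| = 13. Thus K = 13/7. Here |A + A| = 2|A| − 1 = 13, the minimum possible — so K = 13/7 is minimal, which holds iff A is an arithmetic progression.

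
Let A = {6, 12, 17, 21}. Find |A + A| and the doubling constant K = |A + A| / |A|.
K = |A + A| / |A| = 10/4 = 5/2

Enumerate A + A = {a + b : a, b ∈ A}. With |A| = 4, there are |A|^2 = 16 ordered sum pairs; collecting distinct values, A + A = {12, 18, 23, 24, 27, 29, 33, 34, 38, 42}, so |A + A| = 10. Thus K = 10/4 = 5/2. For comparison, the minimum possible |A + A| over all 4-element sets is 2·4 − 1 = 7 (so min K = 7/4), attained only by arithmetic progressions.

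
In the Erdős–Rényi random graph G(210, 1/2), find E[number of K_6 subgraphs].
E[# K_6] = C(210, 6) · (1/2)^C(6, 2) = 110837787060 / 2^15 = 27709446765/8192 ≈ 3382500.825806

For each 6-subset S of vertices (there are C(210, 6) = 110837787060 such S), let X_S = 1 if S induces a K_6 (all C(6, 2) = 15 edges present). Then P(X_S = 1) = (1/2)^15 = 1/32768. By linearity of expectation, E[# K_6] = C(210, 6) · (1/2)^15 = 110837787060 / 32768 = 27709446765/8192 ≈ 3382500.825806.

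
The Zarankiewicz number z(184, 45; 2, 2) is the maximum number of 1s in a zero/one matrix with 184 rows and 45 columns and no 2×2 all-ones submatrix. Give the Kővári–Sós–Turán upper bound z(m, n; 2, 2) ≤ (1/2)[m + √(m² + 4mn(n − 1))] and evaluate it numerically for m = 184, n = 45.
z(184, 45; 2, 2) ≤ (1/2)[184 + √(184² + 4·184·45·44)] = (1/2)[184 + √1491136] = 702.5604

Kővári–Sós–Turán: let r_1, ..., r_184 be the row sums and z = Σ r_i the total number of 1s. Each pair of columns can share at most one row with both entries 1 (else a 2×2 all-ones block appears), so Σ_i C(r_i, 2) ≤ C(45, 2) = 990. By convexity Σ_i C(r_i, 2) ≥ 184·C(z/184, 2) = z(z − 184)/(2·184), giving z² − 184z − 184·45·44 ≤ 0 and hence z ≤ (1/2)[184 + √(33856 + 4·364320)] = (1/2)[184 + √1491136] ≈ (1/2)(184 + 1221.1208) = 702.5604.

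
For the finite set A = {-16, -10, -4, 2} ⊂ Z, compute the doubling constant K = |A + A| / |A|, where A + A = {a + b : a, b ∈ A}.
K = |A + A| / |A| = 7/4

Enumerate A + A = {a + b : a, b ∈ A}. With |A| = 4, there are |A|^2 = 16 ordered sum pairs; collecting distinct values, A + A = {-32, -26, -20, -14, -8, -2, 4}, so |A + A| = 7. Thus K = 7/4. Here |A + A| = 2|A| − 1 = 7, the minimum possible — so K = 7/4 is minimal, which holds iff A is an arithmetic progression.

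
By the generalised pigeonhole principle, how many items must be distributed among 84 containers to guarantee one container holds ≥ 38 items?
n = (38 − 1)·84 + 1 = 3109

By the generalised pigeonhole principle, to guarantee some box contains ≥ r objects we need more than (r − 1) · k objects total. Threshold: n = (r − 1) · k + 1. With r = 38 and k = 84: n = 37 · 84 + 1 = 3108 + 1 = 3109. For n = 3108 = 37 · 84, we can put exactly 37 objects in every box, avoiding 38 in any single one — so 3109 is tight.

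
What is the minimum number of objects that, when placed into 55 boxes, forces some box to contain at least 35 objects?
n = (35 − 1)·55 + 1 = 1871

By the generalised pigeonhole principle, to guarantee some box contains ≥ r objects we need more than (r − 1) · k objects total. Threshold: n = (r − 1) · k + 1. With r = 35 and k = 55: n = 34 · 55 + 1 = 1870 + 1 = 1871. For n = 1870 = 34 · 55, we can put exactly 34 objects in every box, avoiding 35 in any single one — so 1871 is tight.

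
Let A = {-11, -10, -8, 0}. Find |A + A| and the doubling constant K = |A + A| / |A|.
K = |A + A| / |A| = 10/4 = 5/2

Enumerate A + A = {a + b : a, b ∈ A}. With |A| = 4, there are |A|^2 = 16 ordered sum pairs; collecting distinct values, A + A = {-22, -21, -20, -19, -18, -16, -11, -10, -8, 0}, so |A + A| = 10. Thus K = 10/4 = 5/2. For comparison, the minimum possible |A + A| over all 4-element sets is 2·4 − 1 = 7 (so min K = 7/4), attained only by arithmetic progressions.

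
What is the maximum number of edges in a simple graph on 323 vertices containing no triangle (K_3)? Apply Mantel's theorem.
ex(323, K_3) = ⌊323^2/4⌋ = 26082

Mantel (1907): a triangle-free graph on n vertices has at most ⌊n^2/4⌋ edges, with equality for the complete bipartite graph K_{⌊n/2⌋, ⌈n/2⌉}. For n = 323: ⌊323^2/4⌋ = ⌊104329/4⌋ = 26082. The extremal graph is K_{161, 162}, which has 161·162 = 26082 edges.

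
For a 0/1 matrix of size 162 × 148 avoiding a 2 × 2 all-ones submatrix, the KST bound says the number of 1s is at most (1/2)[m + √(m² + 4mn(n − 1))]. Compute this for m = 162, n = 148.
z(162, 148; 2, 2) ≤ (1/2)[162 + √(162² + 4·162·148·147)] = (1/2)[162 + √14124132] = 1960.1043

Kővári–Sós–Turán: let r_1, ..., r_162 be the row sums and z = Σ r_i the total number of 1s. Each pair of columns can share at most one row with both entries 1 (else a 2×2 all-ones block appears), so Σ_i C(r_i, 2) ≤ C(148, 2) = 10878. By convexity Σ_i C(r_i, 2) ≥ 162·C(z/162, 2) = z(z − 162)/(2·162), giving z² − 162z − 162·148·147 ≤ 0 and hence z ≤ (1/2)[162 + √(26244 + 4·3524472)] = (1/2)[162 + √14124132] ≈ (1/2)(162 + 3758.2086) = 1960.1043.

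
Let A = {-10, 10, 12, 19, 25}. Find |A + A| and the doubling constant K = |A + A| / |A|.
K = |A + A| / |A| = 15/5 = 3

Enumerate A + A = {a + b : a, b ∈ A}. With |A| = 5, there are |A|^2 = 25 ordered sum pairs; collecting distinct values, A + A = {-20, 0, 2, 9, 15, 20, 22, 24, 29, 31, 35, 37, 38, 44, 50}, so |A + A| = 15. Thus K = 15/5 = 3. For comparison, the minimum possible |A + A| over all 5-element sets is 2·5 − 1 = 9 (so min K = 9/5), attained only by arithmetic progressions.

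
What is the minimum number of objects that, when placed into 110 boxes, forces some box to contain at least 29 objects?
n = (29 − 1)·110 + 1 = 3081

By the generalised pigeonhole principle, to guarantee some box contains ≥ r objects we need more than (r − 1) · k objects total. Threshold: n = (r − 1) · k + 1. With r = 29 and k = 110: n = 28 · 110 + 1 = 3080 + 1 = 3081. For n = 3080 = 28 · 110, we can put exactly 28 objects in every box, avoiding 29 in any single one — so 3081 is tight.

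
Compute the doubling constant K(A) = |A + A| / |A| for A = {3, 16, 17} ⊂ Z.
K = |A + A| / |A| = 6/3 = 2

Enumerate A + A = {a + b : a, b ∈ A}. With |A| = 3, there are |A|^2 = 9 ordered sum pairs; collecting distinct values, A + A = {6, 19, 20, 32, 33, 34}, so |A + A| = 6. Thus K = 6/3 = 2. For comparison, the minimum possible |A + A| over all 3-element sets is 2·3 − 1 = 5 (so min K = 5/3), attained only by arithmetic progressions.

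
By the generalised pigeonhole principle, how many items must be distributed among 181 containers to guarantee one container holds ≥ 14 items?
n = (14 − 1)·181 + 1 = 2354

By the generalised pigeonhole principle, to guarantee some box contains ≥ r objects we need more than (r − 1) · k objects total. Threshold: n = (r − 1) · k + 1. With r = 14 and k = 181: n = 13 · 181 + 1 = 2353 + 1 = 2354. For n = 2353 = 13 · 181, we can put exactly 13 objects in every box, avoiding 14 in any single one — so 2354 is tight.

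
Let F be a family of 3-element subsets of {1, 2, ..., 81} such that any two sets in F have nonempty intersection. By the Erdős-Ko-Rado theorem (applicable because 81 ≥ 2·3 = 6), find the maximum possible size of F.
max |F| = C(80, 2) = 3160

Erdős-Ko-Rado (1961): when n ≥ 2k, max |F| = C(n−1, k−1). The bound is attained by the star {A : i ∈ A} for any fixed i ∈ [n]. Here C(81−1, 3−1) = C(80, 2) = 3160.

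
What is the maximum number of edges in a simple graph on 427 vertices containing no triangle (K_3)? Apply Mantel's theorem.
ex(427, K_3) = ⌊427^2/4⌋ = 45582

Mantel (1907): a triangle-free graph on n vertices has at most ⌊n^2/4⌋ edges, with equality for the complete bipartite graph K_{⌊n/2⌋, ⌈n/2⌉}. For n = 427: ⌊427^2/4⌋ = ⌊182329/4⌋ = 45582. The extremal graph is K_{213, 214}, which has 213·214 = 45582 edges.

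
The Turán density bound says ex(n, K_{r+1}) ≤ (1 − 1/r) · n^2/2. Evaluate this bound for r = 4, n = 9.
Turán density bound = (3/4) · 9^2/2 = 243/8 ≈ 30.375

Turán's theorem: ex(n, K_{r+1}) is achieved by the complete r-partite Turán graph T(n, r) with parts as balanced as possible, and is at most (1 − 1/r) · n^2/2. For r = 4, n = 9: the density bound is (3/4) · 81/2 = 243/8 ≈ 30.375. The integer-valued extremum is e(T(9, 4)) = 30, which is strictly less than the density bound 243/8 since 4 ∤ 9 (the parts of T(9, 4) cannot all be equal).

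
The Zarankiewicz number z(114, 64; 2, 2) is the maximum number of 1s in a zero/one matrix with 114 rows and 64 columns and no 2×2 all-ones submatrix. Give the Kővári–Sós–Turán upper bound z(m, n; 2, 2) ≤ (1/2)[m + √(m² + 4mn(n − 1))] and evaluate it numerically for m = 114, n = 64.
z(114, 64; 2, 2) ≤ (1/2)[114 + √(114² + 4·114·64·63)] = (1/2)[114 + √1851588] = 737.3653

Kővári–Sós–Turán: let r_1, ..., r_114 be the row sums and z = Σ r_i the total number of 1s. Each pair of columns can share at most one row with both entries 1 (else a 2×2 all-ones block appears), so Σ_i C(r_i, 2) ≤ C(64, 2) = 2016. By convexity Σ_i C(r_i, 2) ≥ 114·C(z/114, 2) = z(z − 114)/(2·114), giving z² − 114z − 114·64·63 ≤ 0 and hence z ≤ (1/2)[114 + √(12996 + 4·459648)] = (1/2)[114 + √1851588] ≈ (1/2)(114 + 1360.7307) = 737.3653.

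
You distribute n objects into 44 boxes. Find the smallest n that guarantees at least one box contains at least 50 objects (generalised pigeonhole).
n = (50 − 1)·44 + 1 = 2157

By the generalised pigeonhole principle, to guarantee some box contains ≥ r objects we need more than (r − 1) · k objects total. Threshold: n = (r − 1) · k + 1. With r = 50 and k = 44: n = 49 · 44 + 1 = 2156 + 1 = 2157. For n = 2156 = 49 · 44, we can put exactly 49 objects in every box, avoiding 50 in any single one — so 2157 is tight.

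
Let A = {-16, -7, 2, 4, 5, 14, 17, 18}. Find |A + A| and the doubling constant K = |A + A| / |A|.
K = |A + A| / |A| = 30/8 = 15/4

Enumerate A + A = {a + b : a, b ∈ A}. With |A| = 8, there are |A|^2 = 64 ordered sum pairs; collecting distinct values, A + A = {-32, -23, -14, -12, -11, -5, -3, -2, 1, 2, 4, 6, 7, 8, 9, 10, 11, 16, 18, 19, 20, 21, 22, 23, 28, 31, 32, 34, 35, 36}, so |A + A| = 30. Thus K = 30/8 = 15/4. For comparison, the minimum possible |A + A| over all 8-element sets is 2·8 − 1 = 15 (so min K = 15/8), attained only by arithmetic progressions.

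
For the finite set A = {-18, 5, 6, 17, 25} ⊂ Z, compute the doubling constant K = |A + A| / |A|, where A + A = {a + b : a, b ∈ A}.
K = |A + A| / |A| = 15/5 = 3

Enumerate A + A = {a + b : a, b ∈ A}. With |A| = 5, there are |A|^2 = 25 ordered sum pairs; collecting distinct values, A + A = {-36, -13, -12, -1, 7, 10, 11, 12, 22, 23, 30, 31, 34, 42, 50}, so |A + A| = 15. Thus K = 15/5 = 3. For comparison, the minimum possible |A + A| over all 5-element sets is 2·5 − 1 = 9 (so min K = 9/5), attained only by arithmetic progressions.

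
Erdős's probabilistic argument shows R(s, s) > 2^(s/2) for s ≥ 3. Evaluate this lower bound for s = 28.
2^(28/2) = 16384; so R(28, 28) > 16384

Colour each edge of K_n uniformly at random with red/blue. The expected number of monochromatic K_28 is C(n, 28) · 2 · 2^(−C(28,2)). If C(n, 28) · 2^(1 − C(28,2)) < 1, then with positive probability no monochromatic K_28 exists, so R(28, 28) > n. The standard estimate C(n, 28) ≤ n^28/28! shows this inequality holds whenever n ≤ 2^(28/2) (since 28! · 2^(C(28,2) − 1) > 2^(28^2/2) ≥ n^28). Hence R(28, 28) > 2^(28/2) = 16384.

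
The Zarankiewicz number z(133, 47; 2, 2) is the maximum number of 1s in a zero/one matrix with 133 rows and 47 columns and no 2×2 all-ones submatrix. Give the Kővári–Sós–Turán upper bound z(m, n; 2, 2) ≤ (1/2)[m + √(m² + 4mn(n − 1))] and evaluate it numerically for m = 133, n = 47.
z(133, 47; 2, 2) ≤ (1/2)[133 + √(133² + 4·133·47·46)] = (1/2)[133 + √1167873] = 606.8409

Kővári–Sós–Turán: let r_1, ..., r_133 be the row sums and z = Σ r_i the total number of 1s. Each pair of columns can share at most one row with both entries 1 (else a 2×2 all-ones block appears), so Σ_i C(r_i, 2) ≤ C(47, 2) = 1081. By convexity Σ_i C(r_i, 2) ≥ 133·C(z/133, 2) = z(z − 133)/(2·133), giving z² − 133z − 133·47·46 ≤ 0 and hence z ≤ (1/2)[133 + √(17689 + 4·287546)] = (1/2)[133 + √1167873] ≈ (1/2)(133 + 1080.6817) = 606.8409.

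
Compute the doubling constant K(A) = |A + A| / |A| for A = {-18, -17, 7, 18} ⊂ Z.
K = |A + A| / |A| = 10/4 = 5/2

Enumerate A + A = {a + b : a, b ∈ A}. With |A| = 4, there are |A|^2 = 16 ordered sum pairs; collecting distinct values, A + A = {-36, -35, -34, -11, -10, 0, 1, 14, 25, 36}, so |A + A| = 10. Thus K = 10/4 = 5/2. For comparison, the minimum possible |A + A| over all 4-element sets is 2·4 − 1 = 7 (so min K = 7/4), attained only by arithmetic progressions.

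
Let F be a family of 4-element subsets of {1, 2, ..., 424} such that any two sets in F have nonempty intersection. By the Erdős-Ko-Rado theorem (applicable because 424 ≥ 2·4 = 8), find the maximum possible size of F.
max |F| = C(423, 3) = 12525171

The Erdős-Ko-Rado theorem states: for n ≥ 2k, an intersecting family of k-subsets of an n-element set has size at most C(n − 1, k − 1), with equality for 'star' families {A ⊆ [n] : |A| = k, i ∈ A} (fix an element i). For n = 424, k = 4: C(423, 3) = 12525171.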